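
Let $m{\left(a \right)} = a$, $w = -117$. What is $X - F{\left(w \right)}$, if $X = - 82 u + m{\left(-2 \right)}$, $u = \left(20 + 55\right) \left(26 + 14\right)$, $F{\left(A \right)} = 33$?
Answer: $-246035$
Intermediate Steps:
$u = 3000$ ($u = 75 \cdot 40 = 3000$)
$X = -246002$ ($X = \left(-82\right) 3000 - 2 = -246000 - 2 = -246002$)
$X - F{\left(w \right)} = -246002 - 33 = -246035$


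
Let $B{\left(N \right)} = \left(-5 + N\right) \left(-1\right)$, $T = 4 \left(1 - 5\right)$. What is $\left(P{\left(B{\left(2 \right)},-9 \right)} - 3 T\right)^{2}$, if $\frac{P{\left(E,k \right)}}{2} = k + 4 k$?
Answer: $1764$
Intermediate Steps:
$T = -16$ ($T = 4 \left(-4\right) = -16$)
$B{\left(N \right)} = 5 - N$
$P{\left(E,k \right)} = 10 k$ ($P{\left(E,k \right)} = 2 \left(k + 4 k\right) = 2 \cdot 5 k = 10 k$)
$\left(P{\left(B{\left(2 \right)},-9 \right)} - 3 T\right)^{2} = \left(10 \left(-9\right) - -48\right)^{2} = \left(-90 + 48\right)^{2} = \left(-42\right)^{2} = 1764$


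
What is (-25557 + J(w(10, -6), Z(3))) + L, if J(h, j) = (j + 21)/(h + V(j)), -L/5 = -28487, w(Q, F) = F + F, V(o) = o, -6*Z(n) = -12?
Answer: 1168757/10 ≈ 1.1688e+5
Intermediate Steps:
Z(n) = 2 (Z(n) = -1/6*(-12) = 2)
w(Q, F) = 2*F
L = 142435 (L = -5*(-28487) = 142435)
J(h, j) = (21 + j)/(h + j) (J(h, j) = (j + 21)/(h + j) = (21 + j)/(h + j))
(-25557 + J(w(10, -6), Z(3))) + L = (-25557 + (21 + 2)/(2*(-6) + 2)) + 142435 = (-25557 + 23/(-12 + 2)) + 142435 = (-25557 + 23/(-10)) + 142435 = (-25557 - 1/10*23) + 142435 = (-25557 - 23/10) + 142435 = -255593/10 + 142435 = 1168757/10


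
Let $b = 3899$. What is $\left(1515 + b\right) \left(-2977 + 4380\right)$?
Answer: $7595842$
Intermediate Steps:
$\left(1515 + b\right) \left(-2977 + 4380\right) = \left(1515 + 3899\right) \left(-2977 + 4380\right) = 5414 \cdot 1403 = 7595842$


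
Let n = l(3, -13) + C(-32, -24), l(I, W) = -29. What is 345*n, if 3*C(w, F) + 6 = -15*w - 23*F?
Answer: 107985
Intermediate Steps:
C(w, F) = -2 - 5*w - 23*F/3 (C(w, F) = -2 + (-15*w - 23*F)/3 = -2 + (-23*F - 15*w)/3 = -2 + (-5*w - 23*F/3) = -2 - 5*w - 23*F/3)
n = 313 (n = -29 + (-2 - 5*(-32) - 23/3*(-24)) = -29 + (-2 + 160 + 184) = -29 + 342 = 313)
345*n = 345*313 = 107985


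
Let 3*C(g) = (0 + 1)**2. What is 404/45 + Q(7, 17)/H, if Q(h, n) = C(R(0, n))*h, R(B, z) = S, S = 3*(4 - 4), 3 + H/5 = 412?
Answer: 165257/18405 ≈ 8.9789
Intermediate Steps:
H = 2045 (H = -15 + 5*412 = -15 + 2060 = 2045)
S = 0 (S = 3*0 = 0)
R(B, z) = 0
C(g) = 1/3 (C(g) = (0 + 1)**2/3 = (1/3)*1**2 = (1/3)*1 = 1/3)
Q(h, n) = h/3
404/45 + Q(7, 17)/H = 404/45 + ((1/3)*7)/2045 = 404*(1/45) + (7/3)*(1/2045) = 404/45 + 7/6135 = 165257/18405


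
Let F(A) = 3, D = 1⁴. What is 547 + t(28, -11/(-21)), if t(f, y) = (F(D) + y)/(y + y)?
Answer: 6054/11 ≈ 550.36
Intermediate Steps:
D = 1
t(f, y) = (3 + y)/(2*y) (t(f, y) = (3 + y)/(y + y) = (3 + y)/((2*y)) = (3 + y)*(1/(2*y)) = (3 + y)/(2*y))
547 + t(28, -11/(-21)) = 547 + (3 - 11/(-21))/(2*((-11/(-21)))) = 547 + (3 - 11*(-1/21))/(2*((-11*(-1/21)))) = 547 + (3 + 11/21)/(2*(11/21)) = 547 + (½)*(21/11)*(74/21) = 547 + 37/11 = 6054/11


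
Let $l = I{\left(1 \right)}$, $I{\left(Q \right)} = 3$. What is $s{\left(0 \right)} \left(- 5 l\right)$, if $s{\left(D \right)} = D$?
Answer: $0$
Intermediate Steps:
$l = 3$
$s{\left(0 \right)} \left(- 5 l\right) = 0 \left(\left(-5\right) 3\right) = 0 \left(-15\right) = 0$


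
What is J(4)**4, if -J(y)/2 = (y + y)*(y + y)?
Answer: 268435456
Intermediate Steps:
J(y) = -8*y**2 (J(y) = -2*(y + y)*(y + y) = -2*2*y*2*y = -8*y**2)
J(4)**4 = (-8*4**2)**4 = (-8*16)**4 = (-128)**4 = 268435456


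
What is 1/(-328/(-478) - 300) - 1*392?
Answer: -28042351/71536 ≈ -392.00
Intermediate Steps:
1/(-328/(-478) - 300) - 1*392 = 1/(-328*(-1/478) - 300) - 392 = 1/(164/239 - 300) - 392 = 1/(-71536/239) - 392 = -239/71536 - 392 = -28042351/71536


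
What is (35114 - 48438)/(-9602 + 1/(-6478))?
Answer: 86312872/62201757 ≈ 1.3876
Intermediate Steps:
(35114 - 48438)/(-9602 + 1/(-6478)) = -13324/(-9602 - 1/6478) = -13324/(-62201757/6478) = -13324*(-6478/62201757) = 86312872/62201757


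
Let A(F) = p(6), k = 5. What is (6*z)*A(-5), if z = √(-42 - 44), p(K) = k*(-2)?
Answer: -60*I*√86 ≈ -556.42*I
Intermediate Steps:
p(K) = -10 (p(K) = 5*(-2) = -10)
z = I*√86 (z = √(-86) = I*√86 ≈ 9.2736*I)
A(F) = -10
(6*z)*A(-5) = (6*(I*√86))*(-10) = (6*I*√86)*(-10) = -60*I*√86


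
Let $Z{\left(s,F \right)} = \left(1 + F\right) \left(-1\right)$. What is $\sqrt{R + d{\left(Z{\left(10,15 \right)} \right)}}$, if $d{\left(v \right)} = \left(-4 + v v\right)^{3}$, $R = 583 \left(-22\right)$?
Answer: $\sqrt{15990182} \approx 3998.8$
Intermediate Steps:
$R = -12826$
$Z{\left(s,F \right)} = -1 - F$
$d{\left(v \right)} = \left(-4 + v^{2}\right)^{3}$
$\sqrt{R + d{\left(Z{\left(10,15 \right)} \right)}} = \sqrt{-12826 + \left(-4 + \left(-1 - 15\right)^{2}\right)^{3}} = \sqrt{-12826 + \left(-4 + \left(-16\right)^{2}\right)^{3}} = \sqrt{-12826 + \left(-4 + 256\right)^{3}} = \sqrt{-12826 + 252^{3}} = \sqrt{-12826 + 16003008} = \sqrt{15990182}$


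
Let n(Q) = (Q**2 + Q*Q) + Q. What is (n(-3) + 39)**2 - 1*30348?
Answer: -27432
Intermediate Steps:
n(Q) = Q + 2*Q**2 (n(Q) = (Q**2 + Q**2) + Q = 2*Q**2 + Q = Q + 2*Q**2)
(n(-3) + 39)**2 - 1*30348 = (-3*(1 + 2*(-3)) + 39)**2 - 1*30348 = (-3*(1 - 6) + 39)**2 - 30348 = (-3*(-5) + 39)**2 - 30348 = (15 + 39)**2 - 30348 = 54**2 - 30348 = 2916 - 30348 = -27432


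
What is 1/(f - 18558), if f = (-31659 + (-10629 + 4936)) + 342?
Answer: -1/55568 ≈ -1.7996e-5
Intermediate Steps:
f = -37010 (f = (-31659 - 5693) + 342 = -37352 + 342 = -37010)
1/(f - 18558) = 1/(-37010 - 18558) = 1/(-55568) = -1/55568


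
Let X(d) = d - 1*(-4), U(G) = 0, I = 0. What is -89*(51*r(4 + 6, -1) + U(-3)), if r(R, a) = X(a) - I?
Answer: -13617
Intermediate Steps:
X(d) = 4 + d (X(d) = d + 4 = 4 + d)
r(R, a) = 4 + a (r(R, a) = (4 + a) - 1*0 = (4 + a) + 0 = 4 + a)
-89*(51*r(4 + 6, -1) + U(-3)) = -89*(51*(4 - 1) + 0) = -89*(51*3 + 0) = -89*(153 + 0) = -89*153 = -13617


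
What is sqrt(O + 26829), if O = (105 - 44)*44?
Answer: sqrt(29513) ≈ 171.79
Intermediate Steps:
O = 2684 (O = 61*44 = 2684)
sqrt(O + 26829) = sqrt(2684 + 26829) = sqrt(29513)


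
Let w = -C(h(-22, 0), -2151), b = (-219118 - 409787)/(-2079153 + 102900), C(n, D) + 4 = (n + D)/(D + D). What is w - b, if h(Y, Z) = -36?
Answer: 999249889/314882978 ≈ 3.1734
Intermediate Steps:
C(n, D) = -4 + (D + n)/(2*D) (C(n, D) = -4 + (n + D)/(D + D) = -4 + (D + n)/((2*D)) = -4 + (D + n)*(1/(2*D)) = -4 + (D + n)/(2*D))
b = 209635/658751 (b = -628905/(-1976253) = -628905*(-1/1976253) = 209635/658751 ≈ 0.31823)
w = 1669/478 (w = -(-36 - 7*(-2151))/(2*(-2151)) = -(-1)*(-36 + 15057)/(2*2151) = -(-1)*15021/(2*2151) = -1*(-1669/478) = 1669/478 ≈ 3.4916)
w - b = 1669/478 - 1*209635/658751 = 1669/478 - 209635/658751 = 999249889/314882978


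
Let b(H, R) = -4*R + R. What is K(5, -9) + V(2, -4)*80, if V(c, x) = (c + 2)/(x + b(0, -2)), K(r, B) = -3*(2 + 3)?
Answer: 145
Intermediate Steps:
b(H, R) = -3*R
K(r, B) = -15 (K(r, B) = -3*5 = -15)
V(c, x) = (2 + c)/(6 + x) (V(c, x) = (c + 2)/(x - 3*(-2)) = (2 + c)/(x + 6) = (2 + c)/(6 + x))
K(5, -9) + V(2, -4)*80 = -15 + ((2 + 2)/(6 - 4))*80 = -15 + (4/2)*80 = -15 + ((½)*4)*80 = -15 + 2*80 = -15 + 160 = 145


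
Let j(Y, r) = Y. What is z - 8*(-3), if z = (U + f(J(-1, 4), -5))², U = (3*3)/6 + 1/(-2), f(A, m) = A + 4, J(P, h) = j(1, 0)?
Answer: 60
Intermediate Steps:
J(P, h) = 1
f(A, m) = 4 + A
U = 1 (U = 9*(⅙) + 1*(-½) = 3/2 - ½ = 1)
z = 36 (z = (1 + (4 + 1))² = (1 + 5)² = 6² = 36)
z - 8*(-3) = 36 - 8*(-3) = 36 - 1*(-24) = 36 + 24 = 60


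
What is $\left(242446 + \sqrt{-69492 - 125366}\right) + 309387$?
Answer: $551833 + i \sqrt{194858} \approx 5.5183 \cdot 10^{5} + 441.43 i$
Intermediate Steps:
$\left(242446 + \sqrt{-69492 - 125366}\right) + 309387 = \left(242446 + \sqrt{-194858}\right) + 309387 = \left(242446 + i \sqrt{194858}\right) + 309387 = 551833 + i \sqrt{194858}$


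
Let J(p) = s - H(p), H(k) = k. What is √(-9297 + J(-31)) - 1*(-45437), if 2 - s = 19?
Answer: 45437 + I*√9283 ≈ 45437.0 + 96.348*I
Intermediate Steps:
s = -17 (s = 2 - 1*19 = 2 - 19 = -17)
J(p) = -17 - p
√(-9297 + J(-31)) - 1*(-45437) = √(-9297 + (-17 - 1*(-31))) - 1*(-45437) = √(-9297 + (-17 + 31)) + 45437 = √(-9297 + 14) + 45437 = √(-9283) + 45437 = I*√9283 + 45437 = 45437 + I*√9283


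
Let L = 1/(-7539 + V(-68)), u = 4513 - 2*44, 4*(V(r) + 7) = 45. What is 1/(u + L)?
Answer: 30139/133365071 ≈ 0.00022599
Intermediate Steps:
V(r) = 17/4 (V(r) = -7 + (1/4)*45 = -7 + 45/4 = 17/4)
u = 4425 (u = 4513 - 88 = 4425)
L = -4/30139 (L = 1/(-7539 + 17/4) = 1/(-30139/4) = -4/30139 ≈ -0.00013272)
1/(u + L) = 1/(4425 - 4/30139) = 1/(133365071/30139) = 30139/133365071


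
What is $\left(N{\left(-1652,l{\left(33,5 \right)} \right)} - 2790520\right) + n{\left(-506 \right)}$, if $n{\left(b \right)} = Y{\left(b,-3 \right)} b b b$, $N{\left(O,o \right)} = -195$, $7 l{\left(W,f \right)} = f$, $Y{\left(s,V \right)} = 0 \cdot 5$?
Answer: $-2790715$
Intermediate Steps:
$Y{\left(s,V \right)} = 0$
$l{\left(W,f \right)} = \frac{f}{7}$
$n{\left(b \right)} = 0$ ($n{\left(b \right)} = 0 b b b = 0 b^{2} = 0$)
$\left(N{\left(-1652,l{\left(33,5 \right)} \right)} - 2790520\right) + n{\left(-506 \right)} = \left(-195 - 2790520\right) + 0 = -2790715 + 0 = -2790715$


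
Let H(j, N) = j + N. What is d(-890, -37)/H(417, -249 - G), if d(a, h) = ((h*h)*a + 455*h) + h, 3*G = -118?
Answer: -1852923/311 ≈ -5958.0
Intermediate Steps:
G = -118/3 (G = (⅓)*(-118) = -118/3 ≈ -39.333)
d(a, h) = 456*h + a*h² (d(a, h) = (h²*a + 455*h) + h = (a*h² + 455*h) + h = (455*h + a*h²) + h = 456*h + a*h²)
H(j, N) = N + j
d(-890, -37)/H(417, -249 - G) = (-37*(456 - 890*(-37)))/((-249 - 1*(-118/3)) + 417) = (-37*(456 + 32930))/((-249 + 118/3) + 417) = (-37*33386)/(-629/3 + 417) = -1235282/622/3 = -1235282*3/622 = -1852923/311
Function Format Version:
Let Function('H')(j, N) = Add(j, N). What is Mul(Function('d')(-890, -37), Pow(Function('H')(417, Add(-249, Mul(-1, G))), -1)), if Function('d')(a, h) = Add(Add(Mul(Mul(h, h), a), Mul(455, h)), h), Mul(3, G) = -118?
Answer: Rational(-1852923, 311) ≈ -5958.0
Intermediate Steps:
G = Rational(-118, 3) (G = Mul(Rational(1, 3), -118) = Rational(-118, 3) ≈ -39.333)
Function('d')(a, h) = Add(Mul(456, h), Mul(a, Pow(h, 2))) (Function('d')(a, h) = Add(Add(Mul(Pow(h, 2), a), Mul(455, h)), h) = Add(Add(Mul(a, Pow(h, 2)), Mul(455, h)), h) = Add(Add(Mul(455, h), Mul(a, Pow(h, 2))), h) = Add(Mul(456, h), Mul(a, Pow(h, 2))))
Function('H')(j, N) = Add(N, j)
Mul(Function('d')(-890, -37), Pow(Function('H')(417, Add(-249, Mul(-1, G))), -1)) = Mul(Mul(-37, Add(456, Mul(-890, -37))), Pow(Add(Add(-249, Mul(-1, Rational(-118, 3))), 417), -1)) = Mul(Mul(-37, Add(456, 32930)), Pow(Add(Add(-249, Rational(118, 3)), 417), -1)) = Mul(Mul(-37, 33386), Pow(Add(Rational(-629, 3), 417), -1)) = Mul(-1235282, Pow(Rational(622, 3), -1)) = Mul(-1235282, Rational(3, 622)) = Rational(-1852923, 311)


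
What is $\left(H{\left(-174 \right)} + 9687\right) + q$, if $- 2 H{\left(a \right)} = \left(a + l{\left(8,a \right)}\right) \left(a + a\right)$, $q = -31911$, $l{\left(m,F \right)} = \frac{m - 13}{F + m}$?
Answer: $- \frac{4357065}{83} \approx -52495.0$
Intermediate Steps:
$l{\left(m,F \right)} = \frac{-13 + m}{F + m}$
$H{\left(a \right)} = - a \left(a - \frac{5}{8 + a}\right)$ ($H{\left(a \right)} = - \frac{\left(a + \frac{-13 + 8}{a + 8}\right) \left(a + a\right)}{2} = - \frac{\left(a + \frac{1}{8 + a} \left(-5\right)\right) 2 a}{2} = - \frac{\left(a - \frac{5}{8 + a}\right) 2 a}{2} = - \frac{2 a \left(a - \frac{5}{8 + a}\right)}{2} = - a \left(a - \frac{5}{8 + a}\right)$)
$\left(H{\left(-174 \right)} + 9687\right) + q = \left(\left(-1\right) \left(-174\right) \frac{1}{8 - 174} \left(-5 - 174 \left(8 - 174\right)\right) + 9687\right) - 31911 = \left(\left(-1\right) \left(-174\right) \frac{1}{-166} \left(-5 - -28884\right) + 9687\right) - 31911 = \left(\left(-1\right) \left(-174\right) \left(- \frac{1}{166}\right) \left(-5 + 28884\right) + 9687\right) - 31911 = \left(\left(-1\right) \left(-174\right) \left(- \frac{1}{166}\right) 28879 + 9687\right) - 31911 = \left(- \frac{2512473}{83} + 9687\right) - 31911 = - \frac{1708452}{83} - 31911 = - \frac{4357065}{83}$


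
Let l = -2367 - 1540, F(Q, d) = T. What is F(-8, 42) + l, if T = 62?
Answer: -3845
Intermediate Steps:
F(Q, d) = 62
l = -3907
F(-8, 42) + l = 62 - 3907 = -3845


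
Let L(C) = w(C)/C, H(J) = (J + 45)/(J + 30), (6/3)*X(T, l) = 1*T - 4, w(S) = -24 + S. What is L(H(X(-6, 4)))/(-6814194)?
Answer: 7/3407097 ≈ 2.0545e-6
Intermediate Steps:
X(T, l) = -2 + T/2 (X(T, l) = (1*T - 4)/2 = (T - 4)/2 = (-4 + T)/2 = -2 + T/2)
H(J) = (45 + J)/(30 + J)
L(C) = (-24 + C)/C
L(H(X(-6, 4)))/(-6814194) = ((-24 + (45 + (-2 + (½)*(-6)))/(30 + (-2 + (½)*(-6))))/(((45 + (-2 + (½)*(-6)))/(30 + (-2 + (½)*(-6))))))/(-6814194) = ((-24 + (45 + (-2 - 3))/(30 + (-2 - 3)))/(((45 + (-2 - 3))/(30 + (-2 - 3)))))*(-1/6814194) = ((-24 + (45 - 5)/(30 - 5))/(((45 - 5)/(30 - 5))))*(-1/6814194) = ((-24 + 40/25)/((40/25)))*(-1/6814194) = ((-24 + (1/25)*40)/(((1/25)*40)))*(-1/6814194) = ((-24 + 8/5)/(8/5))*(-1/6814194) = ((5/8)*(-112/5))*(-1/6814194) = -14*(-1/6814194) = 7/3407097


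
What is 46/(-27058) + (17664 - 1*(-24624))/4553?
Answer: 572009633/61597537 ≈ 9.2862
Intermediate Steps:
46/(-27058) + (17664 - 1*(-24624))/4553 = 46*(-1/27058) + (17664 + 24624)*(1/4553) = -23/13529 + 42288*(1/4553) = -23/13529 + 42288/4553 = 572009633/61597537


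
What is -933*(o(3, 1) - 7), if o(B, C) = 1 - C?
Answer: 6531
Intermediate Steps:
-933*(o(3, 1) - 7) = -933*((1 - 1*1) - 7) = -933*((1 - 1) - 7) = -933*(0 - 7) = -933*(-7) = 6531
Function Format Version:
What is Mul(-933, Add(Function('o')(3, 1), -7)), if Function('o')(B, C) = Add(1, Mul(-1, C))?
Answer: 6531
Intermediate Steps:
Mul(-933, Add(Function('o')(3, 1), -7)) = Mul(-933, Add(Add(1, Mul(-1, 1)), -7)) = Mul(-933, Add(Add(1, -1), -7)) = Mul(-933, Add(0, -7)) = Mul(-933, -7) = 6531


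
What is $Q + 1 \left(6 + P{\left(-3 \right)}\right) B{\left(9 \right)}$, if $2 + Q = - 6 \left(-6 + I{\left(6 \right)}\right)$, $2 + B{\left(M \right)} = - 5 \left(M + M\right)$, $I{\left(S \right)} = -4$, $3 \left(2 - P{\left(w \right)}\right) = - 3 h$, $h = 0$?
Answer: $-678$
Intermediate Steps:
$P{\left(w \right)} = 2$ ($P{\left(w \right)} = 2 - \frac{\left(-3\right) 0}{3} = 2 - 0 = 2 + 0 = 2$)
$B{\left(M \right)} = -2 - 10 M$ ($B{\left(M \right)} = -2 - 5 \left(M + M\right) = -2 - 5 \cdot 2 M = -2 - 10 M$)
$Q = 58$ ($Q = -2 - 6 \left(-6 - 4\right) = -2 - -60 = -2 + 60 = 58$)
$Q + 1 \left(6 + P{\left(-3 \right)}\right) B{\left(9 \right)} = 58 + 1 \left(6 + 2\right) \left(-2 - 90\right) = 58 + 1 \cdot 8 \left(-2 - 90\right) = 58 + 8 \left(-92\right) = 58 - 736 = -678$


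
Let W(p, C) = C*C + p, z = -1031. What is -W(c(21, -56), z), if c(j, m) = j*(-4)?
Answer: -1062877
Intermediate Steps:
c(j, m) = -4*j
W(p, C) = p + C² (W(p, C) = C² + p = p + C²)
-W(c(21, -56), z) = -(-4*21 + (-1031)²) = -(-84 + 1062961) = -1*1062877 = -1062877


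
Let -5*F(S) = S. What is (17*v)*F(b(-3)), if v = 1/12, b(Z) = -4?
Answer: 17/15 ≈ 1.1333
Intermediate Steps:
v = 1/12 ≈ 0.083333
F(S) = -S/5
(17*v)*F(b(-3)) = (17*(1/12))*(-⅕*(-4)) = (17/12)*(⅘) = 17/15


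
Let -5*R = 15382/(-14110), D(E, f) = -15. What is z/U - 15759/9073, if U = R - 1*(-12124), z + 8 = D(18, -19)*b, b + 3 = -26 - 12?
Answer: -6545566948844/3880356889743 ≈ -1.6868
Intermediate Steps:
b = -41 (b = -3 + (-26 - 12) = -3 - 38 = -41)
R = 7691/35275 (R = -15382/(5*(-14110)) = -15382*(-1)/(5*14110) = -⅕*(-7691/7055) = 7691/35275 ≈ 0.21803)
z = 607 (z = -8 - 15*(-41) = -8 + 615 = 607)
U = 427681791/35275 (U = 7691/35275 - 1*(-12124) = 7691/35275 + 12124 = 427681791/35275 ≈ 12124.)
z/U - 15759/9073 = 607/(427681791/35275) - 15759/9073 = 607*(35275/427681791) - 15759*1/9073 = 21411925/427681791 - 15759/9073 = -6545566948844/3880356889743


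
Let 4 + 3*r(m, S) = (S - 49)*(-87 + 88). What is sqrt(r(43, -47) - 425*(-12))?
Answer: 20*sqrt(114)/3 ≈ 71.181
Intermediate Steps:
r(m, S) = -53/3 + S/3 (r(m, S) = -4/3 + ((S - 49)*(-87 + 88))/3 = -4/3 + ((-49 + S)*1)/3 = -4/3 + (-49 + S)/3 = -4/3 + (-49/3 + S/3) = -53/3 + S/3)
sqrt(r(43, -47) - 425*(-12)) = sqrt((-53/3 + (1/3)*(-47)) - 425*(-12)) = sqrt((-53/3 - 47/3) + 5100) = sqrt(-100/3 + 5100) = sqrt(15200/3) = 20*sqrt(114)/3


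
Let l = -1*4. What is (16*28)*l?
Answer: -1792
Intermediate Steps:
l = -4
(16*28)*l = (16*28)*(-4) = 448*(-4) = -1792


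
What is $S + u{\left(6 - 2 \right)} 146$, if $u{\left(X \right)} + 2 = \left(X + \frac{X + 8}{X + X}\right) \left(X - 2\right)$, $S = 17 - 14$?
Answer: $1317$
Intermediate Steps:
$S = 3$ ($S = 17 - 14 = 3$)
$u{\left(X \right)} = -2 + \left(-2 + X\right) \left(X + \frac{8 + X}{2 X}\right)$ ($u{\left(X \right)} = -2 + \left(X + \frac{X + 8}{X + X}\right) \left(X - 2\right) = -2 + \left(X + \frac{8 + X}{2 X}\right) \left(-2 + X\right) = -2 + \left(-2 + X\right) \left(X + \frac{8 + X}{2 X}\right)$)
$S + u{\left(6 - 2 \right)} 146 = 3 + \left(1 + \left(6 - 2\right)^{2} - \frac{8}{6 - 2} - \frac{3 \left(6 - 2\right)}{2}\right) 146 = 3 + \left(1 + 4^{2} - \frac{8}{4} - 6\right) 146 = 3 + \left(1 + 16 - 2 - 6\right) 146 = 3 + 9 \cdot 146 = 3 + 1314 = 1317$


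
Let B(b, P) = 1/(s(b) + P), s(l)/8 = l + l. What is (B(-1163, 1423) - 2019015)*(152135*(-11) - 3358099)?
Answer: 174579726751357184/17185 ≈ 1.0159e+13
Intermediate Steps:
s(l) = 16*l (s(l) = 8*(l + l) = 8*(2*l) = 16*l)
B(b, P) = 1/(P + 16*b) (B(b, P) = 1/(16*b + P) = 1/(P + 16*b))
(B(-1163, 1423) - 2019015)*(152135*(-11) - 3358099) = (1/(1423 + 16*(-1163)) - 2019015)*(152135*(-11) - 3358099) = (1/(1423 - 18608) - 2019015)*(-1673485 - 3358099) = (1/(-17185) - 2019015)*(-5031584) = (-1/17185 - 2019015)*(-5031584) = -34696772776/17185*(-5031584) = 174579726751357184/17185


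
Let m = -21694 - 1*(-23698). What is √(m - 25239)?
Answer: I*√23235 ≈ 152.43*I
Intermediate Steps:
m = 2004 (m = -21694 + 23698 = 2004)
√(m - 25239) = √(2004 - 25239) = √(-23235) = I*√23235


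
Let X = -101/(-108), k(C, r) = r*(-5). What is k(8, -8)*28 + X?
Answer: 121061/108 ≈ 1120.9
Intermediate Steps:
k(C, r) = -5*r
X = 101/108 (X = -101*(-1/108) = 101/108 ≈ 0.93519)
k(8, -8)*28 + X = -5*(-8)*28 + 101/108 = 40*28 + 101/108 = 1120 + 101/108 = 121061/108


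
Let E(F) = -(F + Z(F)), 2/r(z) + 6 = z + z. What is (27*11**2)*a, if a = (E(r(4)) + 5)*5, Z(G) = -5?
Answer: 147015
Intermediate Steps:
r(z) = 2/(-6 + 2*z) (r(z) = 2/(-6 + (z + z)) = 2/(-6 + 2*z))
E(F) = 5 - F (E(F) = -(F - 5) = -(-5 + F) = 5 - F)
a = 45 (a = ((5 - 1/(-3 + 4)) + 5)*5 = ((5 - 1/1) + 5)*5 = ((5 - 1*1) + 5)*5 = ((5 - 1) + 5)*5 = (4 + 5)*5 = 9*5 = 45)
(27*11**2)*a = (27*11**2)*45 = (27*121)*45 = 3267*45 = 147015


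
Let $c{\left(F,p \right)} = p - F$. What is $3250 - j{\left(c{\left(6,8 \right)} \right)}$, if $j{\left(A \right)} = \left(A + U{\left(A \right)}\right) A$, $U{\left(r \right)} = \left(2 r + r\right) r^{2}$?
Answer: $3198$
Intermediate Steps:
$U{\left(r \right)} = 3 r^{3}$ ($U{\left(r \right)} = 3 r r^{2} = 3 r^{3}$)
$j{\left(A \right)} = A \left(A + 3 A^{3}\right)$ ($j{\left(A \right)} = \left(A + 3 A^{3}\right) A = A \left(A + 3 A^{3}\right)$)
$3250 - j{\left(c{\left(6,8 \right)} \right)} = 3250 - \left(\left(8 - 6\right)^{2} + 3 \left(8 - 6\right)^{4}\right) = 3250 - \left(2^{2} + 3 \cdot 2^{4}\right) = 3250 - \left(4 + 3 \cdot 16\right) = 3250 - \left(4 + 48\right) = 3250 - 52 = 3198$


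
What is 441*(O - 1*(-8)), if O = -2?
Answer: 2646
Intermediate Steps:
441*(O - 1*(-8)) = 441*(-2 - 1*(-8)) = 441*(-2 + 8) = 441*6 = 2646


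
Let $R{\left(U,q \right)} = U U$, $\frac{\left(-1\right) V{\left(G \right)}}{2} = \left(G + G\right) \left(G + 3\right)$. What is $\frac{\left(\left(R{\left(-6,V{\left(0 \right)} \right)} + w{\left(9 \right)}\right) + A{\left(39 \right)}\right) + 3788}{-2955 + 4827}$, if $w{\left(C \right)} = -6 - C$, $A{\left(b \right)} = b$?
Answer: $\frac{37}{18} \approx 2.0556$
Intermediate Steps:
$V{\left(G \right)} = - 4 G \left(3 + G\right)$ ($V{\left(G \right)} = - 2 \left(G + G\right) \left(G + 3\right) = - 2 \cdot 2 G \left(3 + G\right) = - 4 G \left(3 + G\right)$)
$R{\left(U,q \right)} = U^{2}$
$\frac{\left(\left(R{\left(-6,V{\left(0 \right)} \right)} + w{\left(9 \right)}\right) + A{\left(39 \right)}\right) + 3788}{-2955 + 4827} = \frac{\left(\left(\left(-6\right)^{2} - 15\right) + 39\right) + 3788}{-2955 + 4827} = \frac{\left(\left(36 - 15\right) + 39\right) + 3788}{1872} = \left(\left(\left(36 - 15\right) + 39\right) + 3788\right) \frac{1}{1872} = \left(\left(21 + 39\right) + 3788\right) \frac{1}{1872} = \left(60 + 3788\right) \frac{1}{1872} = 3848 \cdot \frac{1}{1872} = \frac{37}{18}$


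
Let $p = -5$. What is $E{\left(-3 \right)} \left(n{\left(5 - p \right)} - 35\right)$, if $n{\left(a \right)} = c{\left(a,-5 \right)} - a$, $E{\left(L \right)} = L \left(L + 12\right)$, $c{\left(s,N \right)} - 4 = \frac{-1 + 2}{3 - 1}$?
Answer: $\frac{2187}{2} \approx 1093.5$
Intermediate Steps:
$c{\left(s,N \right)} = \frac{9}{2}$ ($c{\left(s,N \right)} = 4 + \frac{-1 + 2}{3 - 1} = 4 + 1 \cdot \frac{1}{2} = 4 + \frac{1}{2} = \frac{9}{2}$)
$E{\left(L \right)} = L \left(12 + L\right)$
$n{\left(a \right)} = \frac{9}{2} - a$
$E{\left(-3 \right)} \left(n{\left(5 - p \right)} - 35\right) = - 3 \left(12 - 3\right) \left(\left(\frac{9}{2} - \left(5 - -5\right)\right) - 35\right) = \left(-3\right) 9 \left(\left(\frac{9}{2} - \left(5 + 5\right)\right) - 35\right) = - 27 \left(\left(\frac{9}{2} - 10\right) - 35\right) = - 27 \left(- \frac{11}{2} - 35\right) = \left(-27\right) \left(- \frac{81}{2}\right) = \frac{2187}{2}$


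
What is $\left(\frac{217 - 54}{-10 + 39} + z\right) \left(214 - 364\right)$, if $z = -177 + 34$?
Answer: $\frac{597600}{29} \approx 20607.0$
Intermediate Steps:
$z = -143$
$\left(\frac{217 - 54}{-10 + 39} + z\right) \left(214 - 364\right) = \left(\frac{217 - 54}{-10 + 39} - 143\right) \left(214 - 364\right) = \left(\frac{163}{29} - 143\right) \left(-150\right) = \left(- \frac{3984}{29}\right) \left(-150\right) = \frac{597600}{29}$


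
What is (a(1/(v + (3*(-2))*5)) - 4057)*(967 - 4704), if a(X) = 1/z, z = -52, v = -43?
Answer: 788376205/52 ≈ 1.5161e+7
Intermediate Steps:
a(X) = -1/52 (a(X) = 1/(-52) = -1/52)
(a(1/(v + (3*(-2))*5)) - 4057)*(967 - 4704) = (-1/52 - 4057)*(967 - 4704) = -210965/52*(-3737) = 788376205/52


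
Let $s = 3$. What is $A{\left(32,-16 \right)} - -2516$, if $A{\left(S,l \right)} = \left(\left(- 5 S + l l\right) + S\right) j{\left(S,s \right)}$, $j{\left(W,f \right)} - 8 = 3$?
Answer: $3924$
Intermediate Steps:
$j{\left(W,f \right)} = 11$ ($j{\left(W,f \right)} = 8 + 3 = 11$)
$A{\left(S,l \right)} = - 44 S + 11 l^{2}$ ($A{\left(S,l \right)} = \left(\left(- 5 S + l l\right) + S\right) 11 = \left(\left(- 5 S + l^{2}\right) + S\right) 11 = \left(\left(l^{2} - 5 S\right) + S\right) 11 = \left(l^{2} - 4 S\right) 11 = - 44 S + 11 l^{2}$)
$A{\left(32,-16 \right)} - -2516 = \left(\left(-44\right) 32 + 11 \left(-16\right)^{2}\right) - -2516 = \left(-1408 + 11 \cdot 256\right) + 2516 = \left(-1408 + 2816\right) + 2516 = 1408 + 2516 = 3924$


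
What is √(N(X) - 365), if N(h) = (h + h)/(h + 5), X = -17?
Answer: I*√13038/6 ≈ 19.031*I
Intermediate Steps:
N(h) = 2*h/(5 + h) (N(h) = (2*h)/(5 + h) = 2*h/(5 + h))
√(N(X) - 365) = √(2*(-17)/(5 - 17) - 365) = √(2*(-17)/(-12) - 365) = √(2*(-17)*(-1/12) - 365) = √(17/6 - 365) = √(-2173/6) = I*√13038/6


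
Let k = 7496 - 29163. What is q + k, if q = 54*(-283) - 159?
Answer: -37108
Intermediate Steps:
k = -21667
q = -15441 (q = -15282 - 159 = -15441)
q + k = -15441 - 21667 = -37108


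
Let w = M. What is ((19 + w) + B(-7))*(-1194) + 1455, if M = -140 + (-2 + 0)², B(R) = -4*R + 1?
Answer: 106527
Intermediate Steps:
B(R) = 1 - 4*R
M = -136 (M = -140 + (-2)² = -140 + 4 = -136)
w = -136
((19 + w) + B(-7))*(-1194) + 1455 = ((19 - 136) + (1 - 4*(-7)))*(-1194) + 1455 = (-117 + (1 + 28))*(-1194) + 1455 = (-117 + 29)*(-1194) + 1455 = -88*(-1194) + 1455 = 105072 + 1455 = 106527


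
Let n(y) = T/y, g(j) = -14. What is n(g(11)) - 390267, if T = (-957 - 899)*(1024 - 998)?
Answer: -2707741/7 ≈ -3.8682e+5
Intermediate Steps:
T = -48256 (T = -1856*26 = -48256)
n(y) = -48256/y
n(g(11)) - 390267 = -48256/(-14) - 390267 = -48256*(-1/14) - 390267 = 24128/7 - 390267 = -2707741/7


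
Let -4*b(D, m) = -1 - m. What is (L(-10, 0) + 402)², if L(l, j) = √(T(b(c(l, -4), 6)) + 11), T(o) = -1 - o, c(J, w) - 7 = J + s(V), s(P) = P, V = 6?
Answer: (804 + √33)²/4 ≈ 1.6392e+5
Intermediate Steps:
c(J, w) = 13 + J (c(J, w) = 7 + (J + 6) = 7 + (6 + J) = 13 + J)
b(D, m) = ¼ + m/4 (b(D, m) = -(-1 - m)/4 = ¼ + m/4)
L(l, j) = √33/2 (L(l, j) = √((-1 - (¼ + (¼)*6)) + 11) = √((-1 - (¼ + 3/2)) + 11) = √((-1 - 1*7/4) + 11) = √((-1 - 7/4) + 11) = √(-11/4 + 11) = √(33/4) = √33/2)
(L(-10, 0) + 402)² = (√33/2 + 402)² = (402 + √33/2)²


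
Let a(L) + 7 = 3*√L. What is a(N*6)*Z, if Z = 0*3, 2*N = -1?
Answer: 0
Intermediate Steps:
N = -½ (N = (½)*(-1) = -½ ≈ -0.50000)
a(L) = -7 + 3*√L
Z = 0
a(N*6)*Z = (-7 + 3*√(-½*6))*0 = (-7 + 3*√(-3))*0 = (-7 + 3*(I*√3))*0 = (-7 + 3*I*√3)*0 = 0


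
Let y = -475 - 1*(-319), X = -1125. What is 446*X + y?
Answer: -501906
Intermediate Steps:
y = -156 (y = -475 + 319 = -156)
446*X + y = 446*(-1125) - 156 = -501750 - 156 = -501906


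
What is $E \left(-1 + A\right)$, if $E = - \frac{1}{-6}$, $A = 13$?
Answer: $2$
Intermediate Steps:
$E = \frac{1}{6}$ ($E = \left(-1\right) \left(- \frac{1}{6}\right) = \frac{1}{6} \approx 0.16667$)
$E \left(-1 + A\right) = \frac{-1 + 13}{6} = \frac{1}{6} \cdot 12 = 2$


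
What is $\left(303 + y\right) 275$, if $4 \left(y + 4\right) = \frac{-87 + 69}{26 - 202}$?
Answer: $\frac{2631425}{32} \approx 82232.0$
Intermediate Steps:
$y = - \frac{1399}{352}$ ($y = -4 + \frac{\left(-87 + 69\right) \frac{1}{26 - 202}}{4} = -4 + \frac{\left(-18\right) \frac{1}{26 - 202}}{4} = -4 + \frac{\left(-18\right) \frac{1}{-176}}{4} = -4 + \frac{\left(-18\right) \left(- \frac{1}{176}\right)}{4} = -4 + \frac{1}{4} \cdot \frac{9}{88} = -4 + \frac{9}{352} = - \frac{1399}{352} \approx -3.9744$)
$\left(303 + y\right) 275 = \left(303 - \frac{1399}{352}\right) 275 = \frac{105257}{352} \cdot 275 = \frac{2631425}{32}$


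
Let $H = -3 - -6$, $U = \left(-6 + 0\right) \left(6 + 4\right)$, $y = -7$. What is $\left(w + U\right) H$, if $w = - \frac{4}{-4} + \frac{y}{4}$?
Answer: $- \frac{729}{4} \approx -182.25$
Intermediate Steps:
$U = -60$ ($U = \left(-6\right) 10 = -60$)
$w = - \frac{3}{4}$ ($w = - \frac{4}{-4} - \frac{7}{4} = \left(-4\right) \left(- \frac{1}{4}\right) - \frac{7}{4} = 1 - \frac{7}{4} = - \frac{3}{4} \approx -0.75$)
$H = 3$ ($H = -3 + 6 = 3$)
$\left(w + U\right) H = \left(- \frac{3}{4} - 60\right) 3 = \left(- \frac{243}{4}\right) 3 = - \frac{729}{4}$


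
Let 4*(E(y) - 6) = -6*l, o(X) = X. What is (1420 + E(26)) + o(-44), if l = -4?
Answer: 1388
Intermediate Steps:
E(y) = 12 (E(y) = 6 + (-6*(-4))/4 = 6 + (1/4)*24 = 6 + 6 = 12)
(1420 + E(26)) + o(-44) = (1420 + 12) - 44 = 1432 - 44 = 1388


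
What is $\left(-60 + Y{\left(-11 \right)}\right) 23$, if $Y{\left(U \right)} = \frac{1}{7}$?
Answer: $- \frac{9637}{7} \approx -1376.7$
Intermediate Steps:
$Y{\left(U \right)} = \frac{1}{7}$
$\left(-60 + Y{\left(-11 \right)}\right) 23 = \left(-60 + \frac{1}{7}\right) 23 = \left(- \frac{419}{7}\right) 23 = - \frac{9637}{7}$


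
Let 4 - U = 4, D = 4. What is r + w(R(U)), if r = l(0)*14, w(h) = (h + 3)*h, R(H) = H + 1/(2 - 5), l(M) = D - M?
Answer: 496/9 ≈ 55.111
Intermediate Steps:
U = 0 (U = 4 - 1*4 = 4 - 4 = 0)
l(M) = 4 - M
R(H) = -1/3 + H (R(H) = H + 1/(-3) = H - 1/3 = -1/3 + H)
w(h) = h*(3 + h) (w(h) = (3 + h)*h = h*(3 + h))
r = 56 (r = (4 - 1*0)*14 = (4 + 0)*14 = 4*14 = 56)
r + w(R(U)) = 56 + (-1/3 + 0)*(3 + (-1/3 + 0)) = 56 - (3 - 1/3)/3 = 56 - 1/3*8/3 = 56 - 8/9 = 496/9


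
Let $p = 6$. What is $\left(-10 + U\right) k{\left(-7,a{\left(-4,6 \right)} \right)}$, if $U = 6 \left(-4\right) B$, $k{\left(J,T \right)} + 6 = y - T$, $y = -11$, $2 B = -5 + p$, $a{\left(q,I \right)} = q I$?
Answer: $-154$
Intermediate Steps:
$a{\left(q,I \right)} = I q$
$B = \frac{1}{2}$ ($B = \frac{-5 + 6}{2} = \frac{1}{2} \cdot 1 = \frac{1}{2} \approx 0.5$)
$k{\left(J,T \right)} = -17 - T$ ($k{\left(J,T \right)} = -6 - \left(11 + T\right) = -17 - T$)
$U = -12$ ($U = 6 \left(-4\right) \frac{1}{2} = \left(-24\right) \frac{1}{2} = -12$)
$\left(-10 + U\right) k{\left(-7,a{\left(-4,6 \right)} \right)} = \left(-10 - 12\right) \left(-17 - 6 \left(-4\right)\right) = - 22 \left(-17 - -24\right) = - 22 \left(-17 + 24\right) = \left(-22\right) 7 = -154$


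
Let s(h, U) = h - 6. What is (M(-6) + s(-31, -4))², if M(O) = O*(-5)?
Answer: 49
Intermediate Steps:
s(h, U) = -6 + h
M(O) = -5*O
(M(-6) + s(-31, -4))² = (-5*(-6) + (-6 - 31))² = (30 - 37)² = (-7)² = 49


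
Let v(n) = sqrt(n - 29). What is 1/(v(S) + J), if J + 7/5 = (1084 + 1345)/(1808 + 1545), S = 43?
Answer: 1937555/38843213 + 5736025*sqrt(14)/77686426 ≈ 0.32615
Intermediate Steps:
J = -1618/2395 (J = -7/5 + (1084 + 1345)/(1808 + 1545) = -7/5 + 2429/3353 = -7/5 + 2429*(1/3353) = -7/5 + 347/479 = -1618/2395 ≈ -0.67557)
v(n) = sqrt(-29 + n)
1/(v(S) + J) = 1/(sqrt(-29 + 43) - 1618/2395) = 1/(sqrt(14) - 1618/2395) = 1/(-1618/2395 + sqrt(14))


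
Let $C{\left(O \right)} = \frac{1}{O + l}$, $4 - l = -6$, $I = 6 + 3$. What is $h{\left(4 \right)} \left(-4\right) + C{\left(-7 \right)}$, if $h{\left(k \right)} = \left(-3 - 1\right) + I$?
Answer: $- \frac{59}{3} \approx -19.667$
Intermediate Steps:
$I = 9$
$l = 10$ ($l = 4 - -6 = 4 + 6 = 10$)
$C{\left(O \right)} = \frac{1}{10 + O}$ ($C{\left(O \right)} = \frac{1}{O + 10} = \frac{1}{10 + O}$)
$h{\left(k \right)} = 5$ ($h{\left(k \right)} = \left(-3 - 1\right) + 9 = -4 + 9 = 5$)
$h{\left(4 \right)} \left(-4\right) + C{\left(-7 \right)} = 5 \left(-4\right) + \frac{1}{10 - 7} = -20 + \frac{1}{3} = - \frac{59}{3}$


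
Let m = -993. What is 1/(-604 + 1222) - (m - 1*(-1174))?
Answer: -111857/618 ≈ -181.00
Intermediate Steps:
1/(-604 + 1222) - (m - 1*(-1174)) = 1/(-604 + 1222) - (-993 - 1*(-1174)) = 1/618 - (-993 + 1174) = 1/618 - 1*181 = 1/618 - 181 = -111857/618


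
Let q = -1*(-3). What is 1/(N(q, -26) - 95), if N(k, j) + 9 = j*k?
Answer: -1/182 ≈ -0.0054945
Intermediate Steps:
q = 3
N(k, j) = -9 + j*k
1/(N(q, -26) - 95) = 1/((-9 - 26*3) - 95) = 1/((-9 - 78) - 95) = 1/(-87 - 95) = 1/(-182) = -1/182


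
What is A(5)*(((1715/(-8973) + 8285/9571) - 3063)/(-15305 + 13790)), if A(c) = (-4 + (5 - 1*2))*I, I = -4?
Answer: 1051977194756/130109083245 ≈ 8.0853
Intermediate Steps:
A(c) = 4 (A(c) = (-4 + (5 - 1*2))*(-4) = (-4 + (5 - 2))*(-4) = (-4 + 3)*(-4) = -1*(-4) = 4)
A(5)*(((1715/(-8973) + 8285/9571) - 3063)/(-15305 + 13790)) = 4*(((1715/(-8973) + 8285/9571) - 3063)/(-15305 + 13790)) = 4*(((1715*(-1/8973) + 8285*(1/9571)) - 3063)/(-1515)) = 4*(((-1715/8973 + 8285/9571) - 3063)*(-1/1515)) = 4*((57927040/85880583 - 3063)*(-1/1515)) = 4*(-262994298689/85880583*(-1/1515)) = 4*(262994298689/130109083245) = 1051977194756/130109083245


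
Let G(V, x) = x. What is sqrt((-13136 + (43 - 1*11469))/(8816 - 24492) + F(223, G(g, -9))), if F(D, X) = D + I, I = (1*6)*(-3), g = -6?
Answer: sqrt(12690278498)/7838 ≈ 14.372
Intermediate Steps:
I = -18 (I = 6*(-3) = -18)
F(D, X) = -18 + D (F(D, X) = D - 18 = -18 + D)
sqrt((-13136 + (43 - 1*11469))/(8816 - 24492) + F(223, G(g, -9))) = sqrt((-13136 + (43 - 1*11469))/(8816 - 24492) + (-18 + 223)) = sqrt((-13136 + (43 - 11469))/(-15676) + 205) = sqrt((-13136 - 11426)*(-1/15676) + 205) = sqrt(-24562*(-1/15676) + 205) = sqrt(12281/7838 + 205) = sqrt(1619071/7838) = sqrt(12690278498)/7838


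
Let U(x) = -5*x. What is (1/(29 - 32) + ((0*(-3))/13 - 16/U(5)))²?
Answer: 529/5625 ≈ 0.094044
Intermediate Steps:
(1/(29 - 32) + ((0*(-3))/13 - 16/U(5)))² = (1/(29 - 32) + ((0*(-3))/13 - 16/((-5*5))))² = (1/(-3) + (0*(1/13) - 16/(-25)))² = (-⅓ + (0 - 16*(-1/25)))² = (-⅓ + (0 + 16/25))² = (-⅓ + 16/25)² = (23/75)² = 529/5625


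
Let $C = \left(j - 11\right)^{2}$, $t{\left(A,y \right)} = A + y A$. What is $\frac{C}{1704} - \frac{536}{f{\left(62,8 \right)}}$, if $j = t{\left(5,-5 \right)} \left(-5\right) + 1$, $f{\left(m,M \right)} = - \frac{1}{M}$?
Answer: $\frac{609571}{142} \approx 4292.8$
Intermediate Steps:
$t{\left(A,y \right)} = A + A y$
$j = 101$ ($j = 5 \left(1 - 5\right) \left(-5\right) + 1 = 5 \left(-4\right) \left(-5\right) + 1 = \left(-20\right) \left(-5\right) + 1 = 100 + 1 = 101$)
$C = 8100$ ($C = \left(101 - 11\right)^{2} = 90^{2} = 8100$)
$\frac{C}{1704} - \frac{536}{f{\left(62,8 \right)}} = \frac{8100}{1704} - \frac{536}{\left(-1\right) \frac{1}{8}} = 8100 \cdot \frac{1}{1704} - \frac{536}{\left(-1\right) \frac{1}{8}} = \frac{675}{142} - \frac{536}{- \frac{1}{8}} = \frac{675}{142} - -4288 = \frac{675}{142} + 4288 = \frac{609571}{142}$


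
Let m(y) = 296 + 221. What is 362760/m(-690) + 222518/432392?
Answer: 78484781863/111773332 ≈ 702.18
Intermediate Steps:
m(y) = 517
362760/m(-690) + 222518/432392 = 362760/517 + 222518/432392 = 362760*(1/517) + 222518*(1/432392) = 362760/517 + 111259/216196 = 78484781863/111773332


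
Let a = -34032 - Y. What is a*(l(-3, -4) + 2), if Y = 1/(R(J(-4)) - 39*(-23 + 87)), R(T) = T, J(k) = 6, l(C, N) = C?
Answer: 84739679/2490 ≈ 34032.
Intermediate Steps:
Y = -1/2490 (Y = 1/(6 - 39*(-23 + 87)) = 1/(6 - 39*64) = 1/(6 - 2496) = 1/(-2490) = -1/2490 ≈ -0.00040161)
a = -84739679/2490 (a = -34032 - 1*(-1/2490) = -34032 + 1/2490 = -84739679/2490 ≈ -34032.)
a*(l(-3, -4) + 2) = -84739679*(-3 + 2)/2490 = -84739679/2490*(-1) = 84739679/2490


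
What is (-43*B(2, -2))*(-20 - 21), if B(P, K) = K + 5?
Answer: 5289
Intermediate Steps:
B(P, K) = 5 + K
(-43*B(2, -2))*(-20 - 21) = (-43*(5 - 2))*(-20 - 21) = -43*3*(-41) = -129*(-41) = 5289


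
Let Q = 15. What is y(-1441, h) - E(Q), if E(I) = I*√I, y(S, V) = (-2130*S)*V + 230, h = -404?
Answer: -1240009090 - 15*√15 ≈ -1.2400e+9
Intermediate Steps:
y(S, V) = 230 - 2130*S*V (y(S, V) = -2130*S*V + 230 = 230 - 2130*S*V)
E(I) = I^(3/2)
y(-1441, h) - E(Q) = (230 - 2130*(-1441)*(-404)) - 15^(3/2) = (230 - 1240009320) - 15*√15 = -1240009090 - 15*√15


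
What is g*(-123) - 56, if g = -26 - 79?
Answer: 12859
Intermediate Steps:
g = -105
g*(-123) - 56 = -105*(-123) - 56 = 12915 - 56 = 12859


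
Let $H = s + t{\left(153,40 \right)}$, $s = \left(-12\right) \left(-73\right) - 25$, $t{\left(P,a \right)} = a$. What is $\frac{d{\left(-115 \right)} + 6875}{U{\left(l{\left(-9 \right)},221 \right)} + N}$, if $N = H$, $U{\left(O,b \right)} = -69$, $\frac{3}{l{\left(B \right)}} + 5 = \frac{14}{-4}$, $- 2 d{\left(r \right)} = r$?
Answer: $\frac{13865}{1644} \approx 8.4337$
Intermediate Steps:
$d{\left(r \right)} = - \frac{r}{2}$
$l{\left(B \right)} = - \frac{6}{17}$ ($l{\left(B \right)} = \frac{3}{-5 + \frac{14}{-4}} = \frac{3}{-5 + 14 \left(- \frac{1}{4}\right)} = \frac{3}{-5 - \frac{7}{2}} = \frac{3}{- \frac{17}{2}} = 3 \left(- \frac{2}{17}\right) = - \frac{6}{17}$)
$s = 851$ ($s = 876 - 25 = 851$)
$H = 891$ ($H = 851 + 40 = 891$)
$N = 891$
$\frac{d{\left(-115 \right)} + 6875}{U{\left(l{\left(-9 \right)},221 \right)} + N} = \frac{\left(- \frac{1}{2}\right) \left(-115\right) + 6875}{-69 + 891} = \frac{\frac{115}{2} + 6875}{822} = \frac{13865}{2} \cdot \frac{1}{822} = \frac{13865}{1644}$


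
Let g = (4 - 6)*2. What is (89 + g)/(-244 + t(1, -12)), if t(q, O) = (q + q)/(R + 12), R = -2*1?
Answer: -425/1219 ≈ -0.34865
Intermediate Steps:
R = -2
t(q, O) = q/5 (t(q, O) = (q + q)/(-2 + 12) = (2*q)/10 = (2*q)*(⅒) = q/5)
g = -4 (g = -2*2 = -4)
(89 + g)/(-244 + t(1, -12)) = (89 - 4)/(-244 + (⅕)*1) = 85/(-244 + ⅕) = 85/(-1219/5) = 85*(-5/1219) = -425/1219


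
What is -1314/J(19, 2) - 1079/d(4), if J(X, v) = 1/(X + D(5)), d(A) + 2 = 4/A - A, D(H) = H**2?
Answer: -288001/5 ≈ -57600.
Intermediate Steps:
d(A) = -2 - A + 4/A (d(A) = -2 + (4/A - A) = -2 + (-A + 4/A) = -2 - A + 4/A)
J(X, v) = 1/(25 + X) (J(X, v) = 1/(X + 5**2) = 1/(X + 25) = 1/(25 + X))
-1314/J(19, 2) - 1079/d(4) = -1314/(1/(25 + 19)) - 1079/(-2 - 1*4 + 4/4) = -1314/(1/44) - 1079/(-2 - 4 + 4*(1/4)) = -1314/1/44 - 1079/(-2 - 4 + 1) = -1314*44 - 1079/(-5) = -57816 - 1079*(-1/5) = -57816 + 1079/5 = -288001/5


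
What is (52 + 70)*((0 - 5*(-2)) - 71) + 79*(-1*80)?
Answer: -13762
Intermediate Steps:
(52 + 70)*((0 - 5*(-2)) - 71) + 79*(-1*80) = 122*((0 + 10) - 71) + 79*(-80) = 122*(10 - 71) - 6320 = 122*(-61) - 6320 = -7442 - 6320 = -13762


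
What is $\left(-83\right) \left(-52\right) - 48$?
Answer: $4268$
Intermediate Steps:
$\left(-83\right) \left(-52\right) - 48 = 4316 + \left(-61 + 13\right) = 4316 - 48 = 4268$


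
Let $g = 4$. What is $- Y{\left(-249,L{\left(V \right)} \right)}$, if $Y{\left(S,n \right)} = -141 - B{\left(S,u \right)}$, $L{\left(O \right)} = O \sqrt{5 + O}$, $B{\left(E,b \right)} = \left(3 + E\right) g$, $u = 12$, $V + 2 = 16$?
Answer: $-843$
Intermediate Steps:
$V = 14$ ($V = -2 + 16 = 14$)
$B{\left(E,b \right)} = 12 + 4 E$ ($B{\left(E,b \right)} = \left(3 + E\right) 4 = 12 + 4 E$)
$Y{\left(S,n \right)} = -153 - 4 S$ ($Y{\left(S,n \right)} = -141 - \left(12 + 4 S\right) = -153 - 4 S$)
$- Y{\left(-249,L{\left(V \right)} \right)} = - (-153 - -996) = - (-153 + 996) = \left(-1\right) 843 = -843$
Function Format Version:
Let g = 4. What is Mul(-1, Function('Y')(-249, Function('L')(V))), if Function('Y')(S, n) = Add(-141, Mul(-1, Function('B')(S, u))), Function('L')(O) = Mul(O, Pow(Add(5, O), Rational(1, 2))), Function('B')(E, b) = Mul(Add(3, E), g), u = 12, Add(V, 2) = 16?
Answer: -843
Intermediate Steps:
V = 14 (V = Add(-2, 16) = 14)
Function('B')(E, b) = Add(12, Mul(4, E)) (Function('B')(E, b) = Mul(Add(3, E), 4) = Add(12, Mul(4, E)))
Function('Y')(S, n) = Add(-153, Mul(-4, S)) (Function('Y')(S, n) = Add(-141, Mul(-1, Add(12, Mul(4, S)))) = Add(-141, Add(-12, Mul(-4, S))) = Add(-153, Mul(-4, S)))
Mul(-1, Function('Y')(-249, Function('L')(V))) = Mul(-1, Add(-153, Mul(-4, -249))) = Mul(-1, Add(-153, 996)) = Mul(-1, 843) = -843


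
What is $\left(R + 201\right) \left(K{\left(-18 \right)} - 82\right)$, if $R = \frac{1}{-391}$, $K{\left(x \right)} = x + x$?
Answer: $- \frac{9273620}{391} \approx -23718.0$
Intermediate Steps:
$K{\left(x \right)} = 2 x$
$R = - \frac{1}{391} \approx -0.0025575$
$\left(R + 201\right) \left(K{\left(-18 \right)} - 82\right) = \left(- \frac{1}{391} + 201\right) \left(2 \left(-18\right) - 82\right) = \frac{78590 \left(-36 - 82\right)}{391} = \frac{78590}{391} \left(-118\right) = - \frac{9273620}{391}$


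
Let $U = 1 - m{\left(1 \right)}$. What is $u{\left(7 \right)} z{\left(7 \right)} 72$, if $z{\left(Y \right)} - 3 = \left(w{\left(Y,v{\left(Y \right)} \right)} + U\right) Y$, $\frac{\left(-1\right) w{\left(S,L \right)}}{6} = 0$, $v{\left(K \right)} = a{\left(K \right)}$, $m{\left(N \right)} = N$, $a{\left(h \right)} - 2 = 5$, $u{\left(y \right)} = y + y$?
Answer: $3024$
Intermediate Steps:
$u{\left(y \right)} = 2 y$
$a{\left(h \right)} = 7$ ($a{\left(h \right)} = 2 + 5 = 7$)
$v{\left(K \right)} = 7$
$w{\left(S,L \right)} = 0$ ($w{\left(S,L \right)} = \left(-6\right) 0 = 0$)
$U = 0$ ($U = 1 - 1 = 0$)
$z{\left(Y \right)} = 3$ ($z{\left(Y \right)} = 3 + \left(0 + 0\right) Y = 3 + 0 Y = 3 + 0 = 3$)
$u{\left(7 \right)} z{\left(7 \right)} 72 = 2 \cdot 7 \cdot 3 \cdot 72 = 14 \cdot 3 \cdot 72 = 42 \cdot 72 = 3024$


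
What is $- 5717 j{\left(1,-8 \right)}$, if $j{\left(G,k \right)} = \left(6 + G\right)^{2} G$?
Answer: $-280133$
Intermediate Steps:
$j{\left(G,k \right)} = G \left(6 + G\right)^{2}$
$- 5717 j{\left(1,-8 \right)} = - 5717 \cdot 1 \left(6 + 1\right)^{2} = - 5717 \cdot 1 \cdot 7^{2} = - 5717 \cdot 1 \cdot 49 = \left(-5717\right) 49 = -280133$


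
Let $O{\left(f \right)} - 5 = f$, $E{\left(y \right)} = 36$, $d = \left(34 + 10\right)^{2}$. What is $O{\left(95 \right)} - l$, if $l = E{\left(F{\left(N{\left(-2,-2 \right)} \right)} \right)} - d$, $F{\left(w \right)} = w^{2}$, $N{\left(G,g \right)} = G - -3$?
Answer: $2000$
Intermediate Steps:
$N{\left(G,g \right)} = 3 + G$ ($N{\left(G,g \right)} = G + 3 = 3 + G$)
$d = 1936$ ($d = 44^{2} = 1936$)
$O{\left(f \right)} = 5 + f$
$l = -1900$ ($l = 36 - 1936 = -1900$)
$O{\left(95 \right)} - l = \left(5 + 95\right) - -1900 = 100 + 1900 = 2000$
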